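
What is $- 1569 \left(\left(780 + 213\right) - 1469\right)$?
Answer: $746844$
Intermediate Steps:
$- 1569 \left(\left(780 + 213\right) - 1469\right) = - 1569 \left(993 - 1469\right) = \left(-1569\right) \left(-476\right) = 746844$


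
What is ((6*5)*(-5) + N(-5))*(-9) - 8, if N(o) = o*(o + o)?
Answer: 892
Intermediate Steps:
N(o) = 2*o² (N(o) = o*(2*o) = 2*o²)
((6*5)*(-5) + N(-5))*(-9) - 8 = ((6*5)*(-5) + 2*(-5)²)*(-9) - 8 = (30*(-5) + 2*25)*(-9) - 8 = (-150 + 50)*(-9) - 8 = -100*(-9) - 8 = 900 - 8 = 892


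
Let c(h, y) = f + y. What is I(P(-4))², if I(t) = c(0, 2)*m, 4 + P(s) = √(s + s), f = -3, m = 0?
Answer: 0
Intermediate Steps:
c(h, y) = -3 + y
P(s) = -4 + √2*√s (P(s) = -4 + √(s + s) = -4 + √(2*s) = -4 + √2*√s)
I(t) = 0 (I(t) = (-3 + 2)*0 = -1*0 = 0)
I(P(-4))² = 0² = 0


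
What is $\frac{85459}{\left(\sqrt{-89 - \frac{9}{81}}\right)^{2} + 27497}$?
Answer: $\frac{769131}{246671} \approx 3.118$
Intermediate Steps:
$\frac{85459}{\left(\sqrt{-89 - \frac{9}{81}}\right)^{2} + 27497} = \frac{85459}{\left(\sqrt{-89 - \frac{1}{9}}\right)^{2} + 27497} = \frac{85459}{\left(\sqrt{- \frac{802}{9}}\right)^{2} + 27497} = \frac{85459}{\left(\frac{i \sqrt{802}}{3}\right)^{2} + 27497} = \frac{85459}{- \frac{802}{9} + 27497} = \frac{85459}{\frac{246671}{9}} = 85459 \cdot \frac{9}{246671} = \frac{769131}{246671}$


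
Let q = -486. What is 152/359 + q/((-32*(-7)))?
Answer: -70213/40208 ≈ -1.7462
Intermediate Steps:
152/359 + q/((-32*(-7))) = 152/359 - 486/((-32*(-7))) = 152*(1/359) - 486/224 = 152/359 - 486*1/224 = 152/359 - 243/112 = -70213/40208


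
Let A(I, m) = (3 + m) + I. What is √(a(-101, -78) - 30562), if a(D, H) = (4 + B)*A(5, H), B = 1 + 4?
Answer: 2*I*√7798 ≈ 176.61*I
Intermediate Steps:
A(I, m) = 3 + I + m
B = 5
a(D, H) = 72 + 9*H (a(D, H) = (4 + 5)*(3 + 5 + H) = 9*(8 + H) = 72 + 9*H)
√(a(-101, -78) - 30562) = √((72 + 9*(-78)) - 30562) = √((72 - 702) - 30562) = √(-630 - 30562) = √(-31192) = 2*I*√7798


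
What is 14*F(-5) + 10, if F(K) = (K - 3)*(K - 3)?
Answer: 906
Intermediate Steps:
F(K) = (-3 + K)² (F(K) = (-3 + K)*(-3 + K) = (-3 + K)²)
14*F(-5) + 10 = 14*(-3 - 5)² + 10 = 14*(-8)² + 10 = 14*64 + 10 = 896 + 10 = 906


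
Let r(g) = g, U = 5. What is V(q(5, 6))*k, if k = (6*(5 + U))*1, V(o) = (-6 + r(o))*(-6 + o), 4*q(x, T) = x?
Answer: 5415/4 ≈ 1353.8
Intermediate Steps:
q(x, T) = x/4
V(o) = (-6 + o)² (V(o) = (-6 + o)*(-6 + o) = (-6 + o)²)
k = 60 (k = (6*(5 + 5))*1 = (6*10)*1 = 60*1 = 60)
V(q(5, 6))*k = (36 + ((¼)*5)² - 3*5)*60 = (36 + (5/4)² - 12*5/4)*60 = (36 + 25/16 - 15)*60 = (361/16)*60 = 5415/4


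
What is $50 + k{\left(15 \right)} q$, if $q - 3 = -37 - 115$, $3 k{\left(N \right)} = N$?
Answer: $-695$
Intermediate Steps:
$k{\left(N \right)} = \frac{N}{3}$
$q = -149$ ($q = 3 - 152 = -149$)
$50 + k{\left(15 \right)} q = 50 + \frac{1}{3} \cdot 15 \left(-149\right) = 50 + 5 \left(-149\right) = 50 - 745 = -695$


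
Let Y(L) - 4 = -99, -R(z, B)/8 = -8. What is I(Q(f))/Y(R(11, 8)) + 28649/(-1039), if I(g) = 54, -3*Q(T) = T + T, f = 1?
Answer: -2777761/98705 ≈ -28.142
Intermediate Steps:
R(z, B) = 64 (R(z, B) = -8*(-8) = 64)
Q(T) = -2*T/3 (Q(T) = -(T + T)/3 = -2*T/3)
Y(L) = -95 (Y(L) = 4 - 99 = -95)
I(Q(f))/Y(R(11, 8)) + 28649/(-1039) = 54/(-95) + 28649/(-1039) = 54*(-1/95) + 28649*(-1/1039) = -54/95 - 28649/1039 = -2777761/98705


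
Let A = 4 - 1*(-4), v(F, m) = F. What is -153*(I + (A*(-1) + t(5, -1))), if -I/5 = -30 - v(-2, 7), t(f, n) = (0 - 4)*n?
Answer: -20808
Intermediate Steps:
t(f, n) = -4*n
A = 8 (A = 4 + 4 = 8)
I = 140 (I = -5*(-30 - 1*(-2)) = -5*(-30 + 2) = -5*(-28) = 140)
-153*(I + (A*(-1) + t(5, -1))) = -153*(140 + (8*(-1) - 4*(-1))) = -153*(140 + (-8 + 4)) = -153*(140 - 4) = -153*136 = -20808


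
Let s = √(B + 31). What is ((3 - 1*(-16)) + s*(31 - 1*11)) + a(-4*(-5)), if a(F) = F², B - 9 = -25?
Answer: 419 + 20*√15 ≈ 496.46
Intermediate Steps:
B = -16 (B = 9 - 25 = -16)
s = √15 (s = √(-16 + 31) = √15 ≈ 3.8730)
((3 - 1*(-16)) + s*(31 - 1*11)) + a(-4*(-5)) = ((3 - 1*(-16)) + √15*(31 - 1*11)) + (-4*(-5))² = ((3 + 16) + √15*(31 - 11)) + 20² = (19 + √15*20) + 400 = (19 + 20*√15) + 400 = 419 + 20*√15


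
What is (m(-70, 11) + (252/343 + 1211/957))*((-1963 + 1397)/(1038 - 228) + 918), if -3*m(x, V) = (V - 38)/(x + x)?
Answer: 674481732203/379833300 ≈ 1775.7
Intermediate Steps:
m(x, V) = -(-38 + V)/(6*x) (m(x, V) = -(V - 38)/(3*(x + x)) = -(-38 + V)/(3*(2*x)) = -(-38 + V)*1/(2*x)/3 = -(-38 + V)/(6*x))
(m(-70, 11) + (252/343 + 1211/957))*((-1963 + 1397)/(1038 - 228) + 918) = ((⅙)*(38 - 1*11)/(-70) + (252/343 + 1211/957))*((-1963 + 1397)/(1038 - 228) + 918) = ((⅙)*(-1/70)*(38 - 11) + (252*(1/343) + 1211*(1/957)))*(-566/810 + 918) = ((⅙)*(-1/70)*27 + (36/49 + 1211/957))*(-566*1/810 + 918) = (-9/140 + 93791/46893)*(-283/405 + 918) = (1815529/937860)*(371507/405) = 674481732203/379833300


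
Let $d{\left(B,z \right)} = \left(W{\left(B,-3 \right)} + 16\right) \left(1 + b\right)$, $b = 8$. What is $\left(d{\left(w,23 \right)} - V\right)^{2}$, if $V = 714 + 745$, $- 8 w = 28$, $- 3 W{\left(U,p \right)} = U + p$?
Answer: $\frac{6713281}{4} \approx 1.6783 \cdot 10^{6}$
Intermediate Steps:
$W{\left(U,p \right)} = - \frac{U}{3} - \frac{p}{3}$ ($W{\left(U,p \right)} = - \frac{U + p}{3} = - \frac{U}{3} - \frac{p}{3}$)
$w = - \frac{7}{2}$ ($w = \left(- \frac{1}{8}\right) 28 = - \frac{7}{2} \approx -3.5$)
$V = 1459$
$d{\left(B,z \right)} = 153 - 3 B$ ($d{\left(B,z \right)} = \left(\left(- \frac{B}{3} - -1\right) + 16\right) \left(1 + 8\right) = \left(\left(- \frac{B}{3} + 1\right) + 16\right) 9 = \left(\left(1 - \frac{B}{3}\right) + 16\right) 9 = \left(17 - \frac{B}{3}\right) 9 = 153 - 3 B$)
$\left(d{\left(w,23 \right)} - V\right)^{2} = \left(\left(153 - - \frac{21}{2}\right) - 1459\right)^{2} = \left(\left(153 + \frac{21}{2}\right) - 1459\right)^{2} = \left(\frac{327}{2} - 1459\right)^{2} = \left(- \frac{2591}{2}\right)^{2} = \frac{6713281}{4}$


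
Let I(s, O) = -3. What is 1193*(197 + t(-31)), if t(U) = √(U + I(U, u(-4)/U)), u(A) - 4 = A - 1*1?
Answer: 235021 + 1193*I*√34 ≈ 2.3502e+5 + 6956.3*I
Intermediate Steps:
u(A) = 3 + A (u(A) = 4 + (A - 1*1) = 4 + (A - 1) = 4 + (-1 + A) = 3 + A)
t(U) = √(-3 + U) (t(U) = √(U - 3) = √(-3 + U))
1193*(197 + t(-31)) = 1193*(197 + √(-3 - 31)) = 1193*(197 + √(-34)) = 1193*(197 + I*√34) = 235021 + 1193*I*√34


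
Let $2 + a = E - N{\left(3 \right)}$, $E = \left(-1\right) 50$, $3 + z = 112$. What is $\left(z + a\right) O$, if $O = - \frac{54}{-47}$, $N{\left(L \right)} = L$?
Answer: $\frac{2916}{47} \approx 62.043$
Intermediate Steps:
$z = 109$ ($z = -3 + 112 = 109$)
$E = -50$
$a = -55$ ($a = -2 - 53 = -55$)
$O = \frac{54}{47}$ ($O = \left(-54\right) \left(- \frac{1}{47}\right) = \frac{54}{47} \approx 1.1489$)
$\left(z + a\right) O = \left(109 - 55\right) \frac{54}{47} = 54 \cdot \frac{54}{47} = \frac{2916}{47}$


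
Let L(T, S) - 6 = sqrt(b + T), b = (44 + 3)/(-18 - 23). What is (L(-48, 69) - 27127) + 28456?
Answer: 1335 + I*sqrt(82615)/41 ≈ 1335.0 + 7.0104*I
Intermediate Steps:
b = -47/41 (b = 47/(-41) = 47*(-1/41) = -47/41 ≈ -1.1463)
L(T, S) = 6 + sqrt(-47/41 + T)
(L(-48, 69) - 27127) + 28456 = ((6 + sqrt(-1927 + 1681*(-48))/41) - 27127) + 28456 = ((6 + sqrt(-1927 - 80688)/41) - 27127) + 28456 = ((6 + sqrt(-82615)/41) - 27127) + 28456 = ((6 + (I*sqrt(82615))/41) - 27127) + 28456 = ((6 + I*sqrt(82615)/41) - 27127) + 28456 = (-27121 + I*sqrt(82615)/41) + 28456 = 1335 + I*sqrt(82615)/41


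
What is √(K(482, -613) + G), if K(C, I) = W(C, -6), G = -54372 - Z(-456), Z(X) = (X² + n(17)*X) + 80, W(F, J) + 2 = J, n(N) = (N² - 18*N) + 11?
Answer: 2*I*√66283 ≈ 514.91*I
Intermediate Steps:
n(N) = 11 + N² - 18*N
W(F, J) = -2 + J
Z(X) = 80 + X² - 6*X (Z(X) = (X² + (11 + 17² - 18*17)*X) + 80 = (X² + (11 + 289 - 306)*X) + 80 = (X² - 6*X) + 80 = 80 + X² - 6*X)
G = -265124 (G = -54372 - (80 + (-456)² - 6*(-456)) = -54372 - (80 + 207936 + 2736) = -54372 - 1*210752 = -54372 - 210752 = -265124)
K(C, I) = -8 (K(C, I) = -2 - 6 = -8)
√(K(482, -613) + G) = √(-8 - 265124) = √(-265132) = 2*I*√66283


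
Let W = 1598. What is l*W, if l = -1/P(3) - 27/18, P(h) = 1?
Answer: -3995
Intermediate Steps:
l = -5/2 (l = -1/1 - 27/18 = -1*1 - 27*1/18 = -1 - 3/2 = -5/2 ≈ -2.5000)
l*W = -5/2*1598 = -3995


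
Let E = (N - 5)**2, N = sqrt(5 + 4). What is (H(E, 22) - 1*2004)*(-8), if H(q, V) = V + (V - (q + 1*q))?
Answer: 15744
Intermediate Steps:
N = 3 (N = sqrt(9) = 3)
E = 4 (E = (3 - 5)**2 = (-2)**2 = 4)
H(q, V) = -2*q + 2*V (H(q, V) = V + (V - (q + q)) = V + (V - 2*q) = -2*q + 2*V)
(H(E, 22) - 1*2004)*(-8) = ((-2*4 + 2*22) - 1*2004)*(-8) = ((-8 + 44) - 2004)*(-8) = (36 - 2004)*(-8) = -1968*(-8) = 15744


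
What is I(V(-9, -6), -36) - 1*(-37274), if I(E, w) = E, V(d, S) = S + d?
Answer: 37259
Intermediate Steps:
I(V(-9, -6), -36) - 1*(-37274) = (-6 - 9) - 1*(-37274) = -15 + 37274 = 37259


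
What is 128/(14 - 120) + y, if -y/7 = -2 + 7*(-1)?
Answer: 3275/53 ≈ 61.792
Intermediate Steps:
y = 63 (y = -7*(-2 + 7*(-1)) = -7*(-2 - 7) = -7*(-9) = 63)
128/(14 - 120) + y = 128/(14 - 120) + 63 = 128/(-106) + 63 = 128*(-1/106) + 63 = -64/53 + 63 = 3275/53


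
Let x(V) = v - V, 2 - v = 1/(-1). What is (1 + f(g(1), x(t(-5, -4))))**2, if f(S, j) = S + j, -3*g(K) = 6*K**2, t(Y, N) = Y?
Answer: 49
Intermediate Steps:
v = 3 (v = 2 - 1/(-1) = 2 - 1*(-1) = 2 + 1 = 3)
x(V) = 3 - V
g(K) = -2*K**2
(1 + f(g(1), x(t(-5, -4))))**2 = (1 + (-2*1**2 + (3 - 1*(-5))))**2 = (1 + (-2*1 + (3 + 5)))**2 = (1 + (-2 + 8))**2 = (1 + 6)**2 = 7**2 = 49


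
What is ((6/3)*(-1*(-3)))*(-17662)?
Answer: -105972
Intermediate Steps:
((6/3)*(-1*(-3)))*(-17662) = ((6*(⅓))*3)*(-17662) = (2*3)*(-17662) = 6*(-17662) = -105972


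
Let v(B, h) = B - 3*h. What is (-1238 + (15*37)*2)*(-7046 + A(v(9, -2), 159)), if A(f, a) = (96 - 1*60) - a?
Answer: 917632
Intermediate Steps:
A(f, a) = 36 - a (A(f, a) = (96 - 60) - a = 36 - a)
(-1238 + (15*37)*2)*(-7046 + A(v(9, -2), 159)) = (-1238 + (15*37)*2)*(-7046 + (36 - 1*159)) = (-1238 + 555*2)*(-7046 + (36 - 159)) = (-1238 + 1110)*(-7046 - 123) = -128*(-7169) = 917632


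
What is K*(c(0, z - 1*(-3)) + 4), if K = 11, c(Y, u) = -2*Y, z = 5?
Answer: 44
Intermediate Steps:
K*(c(0, z - 1*(-3)) + 4) = 11*(-2*0 + 4) = 11*(0 + 4) = 11*4 = 44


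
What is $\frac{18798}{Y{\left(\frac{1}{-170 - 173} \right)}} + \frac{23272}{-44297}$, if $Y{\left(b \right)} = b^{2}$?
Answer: $\frac{97965734737622}{44297} \approx 2.2116 \cdot 10^{9}$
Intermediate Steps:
$\frac{18798}{Y{\left(\frac{1}{-170 - 173} \right)}} + \frac{23272}{-44297} = \frac{18798}{\left(\frac{1}{-170 - 173}\right)^{2}} + \frac{23272}{-44297} = \frac{18798}{\left(\frac{1}{-343}\right)^{2}} + 23272 \left(- \frac{1}{44297}\right) = \frac{18798}{\left(- \frac{1}{343}\right)^{2}} - \frac{23272}{44297} = 18798 \frac{1}{\frac{1}{117649}} - \frac{23272}{44297} = 18798 \cdot 117649 - \frac{23272}{44297} = 2211565902 - \frac{23272}{44297} = \frac{97965734737622}{44297}$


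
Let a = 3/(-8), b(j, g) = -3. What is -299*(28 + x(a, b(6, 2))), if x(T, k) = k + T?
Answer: -58903/8 ≈ -7362.9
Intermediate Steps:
a = -3/8 (a = 3*(-⅛) = -3/8 ≈ -0.37500)
x(T, k) = T + k
-299*(28 + x(a, b(6, 2))) = -299*(28 + (-3/8 - 3)) = -299*(28 - 27/8) = -299*197/8 = -58903/8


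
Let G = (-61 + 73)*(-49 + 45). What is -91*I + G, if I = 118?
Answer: -10786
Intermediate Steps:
G = -48 (G = 12*(-4) = -48)
-91*I + G = -91*118 - 48 = -10738 - 48 = -10786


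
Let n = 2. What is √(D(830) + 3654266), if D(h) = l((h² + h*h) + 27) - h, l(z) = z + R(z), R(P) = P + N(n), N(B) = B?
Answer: 2*√1602273 ≈ 2531.6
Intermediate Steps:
R(P) = 2 + P (R(P) = P + 2 = 2 + P)
l(z) = 2 + 2*z (l(z) = z + (2 + z) = 2 + 2*z)
D(h) = 56 - h + 4*h² (D(h) = (2 + 2*((h² + h*h) + 27)) - h = (2 + 2*((h² + h²) + 27)) - h = (2 + 2*(2*h² + 27)) - h = (2 + 2*(27 + 2*h²)) - h = (2 + (54 + 4*h²)) - h = (56 + 4*h²) - h = 56 - h + 4*h²)
√(D(830) + 3654266) = √((56 - 1*830 + 4*830²) + 3654266) = √((56 - 830 + 4*688900) + 3654266) = √((56 - 830 + 2755600) + 3654266) = √(2754826 + 3654266) = √6409092 = 2*√1602273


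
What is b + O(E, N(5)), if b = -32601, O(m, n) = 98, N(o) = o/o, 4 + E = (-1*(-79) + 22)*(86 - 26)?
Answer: -32503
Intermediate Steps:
E = 6056 (E = -4 + (-1*(-79) + 22)*(86 - 26) = -4 + (79 + 22)*60 = -4 + 101*60 = -4 + 6060 = 6056)
N(o) = 1
b + O(E, N(5)) = -32601 + 98 = -32503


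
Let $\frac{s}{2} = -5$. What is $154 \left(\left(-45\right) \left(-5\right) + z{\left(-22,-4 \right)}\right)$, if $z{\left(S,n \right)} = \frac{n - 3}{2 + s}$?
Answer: $\frac{139139}{4} \approx 34785.0$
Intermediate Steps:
$s = -10$ ($s = 2 \left(-5\right) = -10$)
$z{\left(S,n \right)} = \frac{3}{8} - \frac{n}{8}$ ($z{\left(S,n \right)} = \frac{n - 3}{2 - 10} = \frac{-3 + n}{-8} = \left(-3 + n\right) \left(- \frac{1}{8}\right) = \frac{3}{8} - \frac{n}{8}$)
$154 \left(\left(-45\right) \left(-5\right) + z{\left(-22,-4 \right)}\right) = 154 \left(\left(-45\right) \left(-5\right) + \left(\frac{3}{8} - - \frac{1}{2}\right)\right) = 154 \left(225 + \left(\frac{3}{8} + \frac{1}{2}\right)\right) = 154 \left(225 + \frac{7}{8}\right) = 154 \cdot \frac{1807}{8} = \frac{139139}{4}$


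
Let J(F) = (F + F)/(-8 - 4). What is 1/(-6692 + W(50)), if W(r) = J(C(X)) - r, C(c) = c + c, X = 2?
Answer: -3/20228 ≈ -0.00014831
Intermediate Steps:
C(c) = 2*c
J(F) = -F/6 (J(F) = (2*F)/(-12) = (2*F)*(-1/12) = -F/6)
W(r) = -2/3 - r
1/(-6692 + W(50)) = 1/(-6692 + (-2/3 - 1*50)) = 1/(-6692 + (-2/3 - 50)) = 1/(-6692 - 152/3) = 1/(-20228/3) = -3/20228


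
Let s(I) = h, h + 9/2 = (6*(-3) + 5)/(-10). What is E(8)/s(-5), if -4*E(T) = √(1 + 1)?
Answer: 5*√2/64 ≈ 0.11049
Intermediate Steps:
E(T) = -√2/4 (E(T) = -√(1 + 1)/4 = -√2/4)
h = -16/5 (h = -9/2 + (6*(-3) + 5)/(-10) = -9/2 + (-18 + 5)*(-⅒) = -9/2 - 13*(-⅒) = -9/2 + 13/10 = -16/5 ≈ -3.2000)
s(I) = -16/5
E(8)/s(-5) = (-√2/4)/(-16/5) = -√2/4*(-5/16) = 5*√2/64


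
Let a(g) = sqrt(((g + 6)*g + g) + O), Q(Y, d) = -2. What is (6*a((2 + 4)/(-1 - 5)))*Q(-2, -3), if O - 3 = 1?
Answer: -12*I*sqrt(2) ≈ -16.971*I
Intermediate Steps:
O = 4 (O = 3 + 1 = 4)
a(g) = sqrt(4 + g + g*(6 + g)) (a(g) = sqrt(((g + 6)*g + g) + 4) = sqrt(((6 + g)*g + g) + 4) = sqrt((g*(6 + g) + g) + 4) = sqrt((g + g*(6 + g)) + 4) = sqrt(4 + g + g*(6 + g)))
(6*a((2 + 4)/(-1 - 5)))*Q(-2, -3) = (6*sqrt(4 + ((2 + 4)/(-1 - 5))**2 + 7*((2 + 4)/(-1 - 5))))*(-2) = (6*sqrt(4 + (6/(-6))**2 + 7*(6/(-6))))*(-2) = (6*sqrt(4 + (6*(-1/6))**2 + 7*(6*(-1/6))))*(-2) = (6*sqrt(4 + (-1)**2 + 7*(-1)))*(-2) = (6*sqrt(4 + 1 - 7))*(-2) = (6*sqrt(-2))*(-2) = (6*(I*sqrt(2)))*(-2) = (6*I*sqrt(2))*(-2) = -12*I*sqrt(2)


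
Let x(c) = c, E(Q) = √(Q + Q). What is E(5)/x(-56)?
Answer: -√10/56 ≈ -0.056469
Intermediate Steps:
E(Q) = √2*√Q (E(Q) = √(2*Q) = √2*√Q)
E(5)/x(-56) = (√2*√5)/(-56) = √10*(-1/56) = -√10/56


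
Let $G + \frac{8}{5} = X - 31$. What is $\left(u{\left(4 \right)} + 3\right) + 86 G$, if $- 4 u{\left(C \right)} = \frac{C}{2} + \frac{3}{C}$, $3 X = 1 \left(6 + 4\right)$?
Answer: $- \frac{603509}{240} \approx -2514.6$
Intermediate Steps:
$X = \frac{10}{3}$ ($X = \frac{1 \left(6 + 4\right)}{3} = \frac{1 \cdot 10}{3} = \frac{1}{3} \cdot 10 = \frac{10}{3} \approx 3.3333$)
$u{\left(C \right)} = - \frac{3}{4 C} - \frac{C}{8}$ ($u{\left(C \right)} = - \frac{\frac{C}{2} + \frac{3}{C}}{4} = - \frac{3}{4 C} - \frac{C}{8}$)
$G = - \frac{439}{15}$ ($G = - \frac{8}{5} + \left(\frac{10}{3} - 31\right) = - \frac{8}{5} - \frac{83}{3} = - \frac{439}{15} \approx -29.267$)
$\left(u{\left(4 \right)} + 3\right) + 86 G = \left(\frac{-6 - 4^{2}}{8 \cdot 4} + 3\right) + 86 \left(- \frac{439}{15}\right) = \left(\frac{1}{8} \cdot \frac{1}{4} \left(-6 - 16\right) + 3\right) - \frac{37754}{15} = \left(\frac{1}{8} \cdot \frac{1}{4} \left(-22\right) + 3\right) - \frac{37754}{15} = \left(- \frac{11}{16} + 3\right) - \frac{37754}{15} = \frac{37}{16} - \frac{37754}{15} = - \frac{603509}{240}$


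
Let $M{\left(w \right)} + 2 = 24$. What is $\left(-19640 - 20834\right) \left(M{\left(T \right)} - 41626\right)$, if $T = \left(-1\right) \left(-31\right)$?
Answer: $1683880296$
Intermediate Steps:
$T = 31$
$M{\left(w \right)} = 22$ ($M{\left(w \right)} = -2 + 24 = 22$)
$\left(-19640 - 20834\right) \left(M{\left(T \right)} - 41626\right) = \left(-19640 - 20834\right) \left(22 - 41626\right) = \left(-40474\right) \left(-41604\right) = 1683880296$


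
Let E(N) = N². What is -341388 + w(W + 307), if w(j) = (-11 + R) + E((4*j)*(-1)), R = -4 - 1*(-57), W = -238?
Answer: -265170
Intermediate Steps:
R = 53 (R = -4 + 57 = 53)
w(j) = 42 + 16*j² (w(j) = (-11 + 53) + ((4*j)*(-1))² = 42 + (-4*j)² = 42 + 16*j²)
-341388 + w(W + 307) = -341388 + (42 + 16*(-238 + 307)²) = -341388 + (42 + 16*69²) = -341388 + (42 + 16*4761) = -341388 + (42 + 76176) = -341388 + 76218 = -265170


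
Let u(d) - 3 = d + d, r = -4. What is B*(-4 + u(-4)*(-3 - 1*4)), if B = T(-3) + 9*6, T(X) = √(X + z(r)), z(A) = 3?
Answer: 1674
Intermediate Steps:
u(d) = 3 + 2*d (u(d) = 3 + (d + d) = 3 + 2*d)
T(X) = √(3 + X) (T(X) = √(X + 3) = √(3 + X))
B = 54 (B = √(3 - 3) + 9*6 = √0 + 54 = 0 + 54 = 54)
B*(-4 + u(-4)*(-3 - 1*4)) = 54*(-4 + (3 + 2*(-4))*(-3 - 1*4)) = 54*(-4 + (3 - 8)*(-3 - 4)) = 54*(-4 - 5*(-7)) = 54*(-4 + 35) = 54*31 = 1674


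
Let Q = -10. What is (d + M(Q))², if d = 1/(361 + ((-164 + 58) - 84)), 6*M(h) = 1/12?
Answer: 9/23104 ≈ 0.00038954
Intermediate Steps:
M(h) = 1/72 (M(h) = (⅙)/12 = (⅙)*(1/12) = 1/72)
d = 1/171 (d = 1/(361 + (-106 - 84)) = 1/(361 - 190) = 1/171 ≈ 0.0058480)
(d + M(Q))² = (1/171 + 1/72)² = (3/152)² = 9/23104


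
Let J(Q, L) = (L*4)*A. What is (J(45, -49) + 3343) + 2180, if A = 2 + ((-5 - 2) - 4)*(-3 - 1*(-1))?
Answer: 819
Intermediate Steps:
A = 24 (A = 2 + (-7 - 4)*(-3 + 1) = 2 - 11*(-2) = 2 + 22 = 24)
J(Q, L) = 96*L (J(Q, L) = (L*4)*24 = (4*L)*24 = 96*L)
(J(45, -49) + 3343) + 2180 = (96*(-49) + 3343) + 2180 = (-4704 + 3343) + 2180 = -1361 + 2180 = 819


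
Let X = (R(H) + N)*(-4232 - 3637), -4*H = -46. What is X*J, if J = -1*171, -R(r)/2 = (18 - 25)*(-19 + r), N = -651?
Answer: -1017272844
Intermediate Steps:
H = 23/2 (H = -¼*(-46) = 23/2 ≈ 11.500)
R(r) = -266 + 14*r (R(r) = -2*(18 - 25)*(-19 + r) = -(-14)*(-19 + r) = -2*(133 - 7*r) = -266 + 14*r)
J = -171
X = 5948964 (X = ((-266 + 14*(23/2)) - 651)*(-4232 - 3637) = ((-266 + 161) - 651)*(-7869) = (-105 - 651)*(-7869) = -756*(-7869) = 5948964)
X*J = 5948964*(-171) = -1017272844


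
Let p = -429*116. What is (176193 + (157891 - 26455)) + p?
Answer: 257865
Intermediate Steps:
p = -49764
(176193 + (157891 - 26455)) + p = (176193 + (157891 - 26455)) - 49764 = (176193 + 131436) - 49764 = 307629 - 49764 = 257865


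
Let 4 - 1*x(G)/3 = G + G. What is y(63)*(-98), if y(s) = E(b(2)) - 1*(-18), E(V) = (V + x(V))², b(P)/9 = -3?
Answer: -2119446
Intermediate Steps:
b(P) = -27 (b(P) = 9*(-3) = -27)
x(G) = 12 - 6*G (x(G) = 12 - 3*(G + G) = 12 - 6*G)
E(V) = (12 - 5*V)² (E(V) = (V + (12 - 6*V))² = (12 - 5*V)²)
y(s) = 21627 (y(s) = (-12 + 5*(-27))² - 1*(-18) = (-12 - 135)² + 18 = (-147)² + 18 = 21609 + 18 = 21627)
y(63)*(-98) = 21627*(-98) = -2119446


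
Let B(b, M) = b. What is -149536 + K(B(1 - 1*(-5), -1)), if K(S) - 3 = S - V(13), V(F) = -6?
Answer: -149521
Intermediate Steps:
K(S) = 9 + S (K(S) = 3 + (S - 1*(-6)) = 3 + (S + 6) = 3 + (6 + S) = 9 + S)
-149536 + K(B(1 - 1*(-5), -1)) = -149536 + (9 + (1 - 1*(-5))) = -149536 + (9 + (1 + 5)) = -149536 + (9 + 6) = -149536 + 15 = -149521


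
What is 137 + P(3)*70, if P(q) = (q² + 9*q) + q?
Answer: 2867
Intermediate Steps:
P(q) = q² + 10*q
137 + P(3)*70 = 137 + (3*(10 + 3))*70 = 137 + (3*13)*70 = 137 + 39*70 = 137 + 2730 = 2867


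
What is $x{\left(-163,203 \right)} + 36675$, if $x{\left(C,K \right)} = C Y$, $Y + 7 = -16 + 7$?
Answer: $39283$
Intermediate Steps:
$Y = -16$ ($Y = -7 + \left(-16 + 7\right) = -7 - 9 = -16$)
$x{\left(C,K \right)} = - 16 C$ ($x{\left(C,K \right)} = C \left(-16\right) = - 16 C$)
$x{\left(-163,203 \right)} + 36675 = \left(-16\right) \left(-163\right) + 36675 = 2608 + 36675 = 39283$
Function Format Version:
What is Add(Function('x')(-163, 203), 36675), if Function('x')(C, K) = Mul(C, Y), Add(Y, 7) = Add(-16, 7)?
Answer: 39283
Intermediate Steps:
Y = -16 (Y = Add(-7, Add(-16, 7)) = Add(-7, -9) = -16)
Function('x')(C, K) = Mul(-16, C) (Function('x')(C, K) = Mul(C, -16) = Mul(-16, C))
Add(Function('x')(-163, 203), 36675) = Add(Mul(-16, -163), 36675) = Add(2608, 36675) = 39283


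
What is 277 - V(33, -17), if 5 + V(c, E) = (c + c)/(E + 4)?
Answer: 3732/13 ≈ 287.08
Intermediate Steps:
V(c, E) = -5 + 2*c/(4 + E) (V(c, E) = -5 + (c + c)/(E + 4) = -5 + (2*c)/(4 + E) = -5 + 2*c/(4 + E))
277 - V(33, -17) = 277 - (-20 - 5*(-17) + 2*33)/(4 - 17) = 277 - (-20 + 85 + 66)/(-13) = 277 - (-1)*131/13 = 277 - 1*(-131/13) = 277 + 131/13 = 3732/13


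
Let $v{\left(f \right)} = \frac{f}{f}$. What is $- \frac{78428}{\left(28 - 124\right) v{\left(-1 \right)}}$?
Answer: $\frac{19607}{24} \approx 816.96$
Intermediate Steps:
$v{\left(f \right)} = 1$
$- \frac{78428}{\left(28 - 124\right) v{\left(-1 \right)}} = - \frac{78428}{\left(28 - 124\right) 1} = - \frac{78428}{\left(-96\right) 1} = - \frac{78428}{-96} = \left(-78428\right) \left(- \frac{1}{96}\right) = \frac{19607}{24}$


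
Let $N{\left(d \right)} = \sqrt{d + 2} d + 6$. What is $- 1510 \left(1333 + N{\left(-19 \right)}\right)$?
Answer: $-2021890 + 28690 i \sqrt{17} \approx -2.0219 \cdot 10^{6} + 1.1829 \cdot 10^{5} i$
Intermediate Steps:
$N{\left(d \right)} = 6 + d \sqrt{2 + d}$ ($N{\left(d \right)} = \sqrt{2 + d} d + 6 = d \sqrt{2 + d} + 6 = 6 + d \sqrt{2 + d}$)
$- 1510 \left(1333 + N{\left(-19 \right)}\right) = - 1510 \left(1333 + \left(6 - 19 \sqrt{2 - 19}\right)\right) = - 1510 \left(1333 + \left(6 - 19 \sqrt{-17}\right)\right) = - 1510 \left(1333 + \left(6 - 19 i \sqrt{17}\right)\right) = - 1510 \left(1339 - 19 i \sqrt{17}\right) = -2021890 + 28690 i \sqrt{17}$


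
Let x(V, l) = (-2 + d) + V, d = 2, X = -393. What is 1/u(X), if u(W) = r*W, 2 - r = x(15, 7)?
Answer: 1/5109 ≈ 0.00019573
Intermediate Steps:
x(V, l) = V (x(V, l) = (-2 + 2) + V = 0 + V = V)
r = -13 (r = 2 - 1*15 = 2 - 15 = -13)
u(W) = -13*W
1/u(X) = 1/(-13*(-393)) = 1/5109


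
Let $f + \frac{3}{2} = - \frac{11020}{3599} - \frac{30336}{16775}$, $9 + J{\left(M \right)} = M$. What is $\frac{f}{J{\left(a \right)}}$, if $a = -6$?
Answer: $\frac{12609823}{29691750} \approx 0.42469$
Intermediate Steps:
$J{\left(M \right)} = -9 + M$
$f = - \frac{12609823}{1979450}$ ($f = - \frac{3}{2} - \left(\frac{11020}{3599} + \frac{30336}{16775}\right) = - \frac{3}{2} - \frac{4820324}{989725} = - \frac{12609823}{1979450} \approx -6.3704$)
$\frac{f}{J{\left(a \right)}} = - \frac{12609823}{1979450 \left(-9 - 6\right)} = - \frac{12609823}{1979450 \left(-15\right)} = \left(- \frac{12609823}{1979450}\right) \left(- \frac{1}{15}\right) = \frac{12609823}{29691750}$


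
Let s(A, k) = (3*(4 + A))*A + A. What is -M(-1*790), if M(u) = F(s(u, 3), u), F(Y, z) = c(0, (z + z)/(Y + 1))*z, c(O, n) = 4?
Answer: 3160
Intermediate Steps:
s(A, k) = A + A*(12 + 3*A) (s(A, k) = (12 + 3*A)*A + A = A*(12 + 3*A) + A = A + A*(12 + 3*A))
F(Y, z) = 4*z
M(u) = 4*u
-M(-1*790) = -4*(-1*790) = -4*(-790) = -1*(-3160) = 3160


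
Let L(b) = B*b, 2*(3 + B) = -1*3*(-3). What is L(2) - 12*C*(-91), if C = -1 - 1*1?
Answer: -2181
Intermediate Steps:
C = -2 (C = -1 - 1 = -2)
B = 3/2 (B = -3 + (-1*3*(-3))/2 = -3 + (-3*(-3))/2 = -3 + (1/2)*9 = -3 + 9/2 = 3/2 ≈ 1.5000)
L(b) = 3*b/2
L(2) - 12*C*(-91) = (3/2)*2 - 12*(-2)*(-91) = 3 + 24*(-91) = 3 - 2184 = -2181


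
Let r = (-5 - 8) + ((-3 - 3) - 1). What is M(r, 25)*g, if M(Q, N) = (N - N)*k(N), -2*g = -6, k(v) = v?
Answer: 0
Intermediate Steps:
g = 3 (g = -½*(-6) = 3)
r = -20 (r = -13 + (-6 - 1) = -13 - 7 = -20)
M(Q, N) = 0 (M(Q, N) = (N - N)*N = 0*N = 0)
M(r, 25)*g = 0*3 = 0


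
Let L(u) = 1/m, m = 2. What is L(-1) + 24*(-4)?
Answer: -191/2 ≈ -95.500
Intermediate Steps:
L(u) = 1/2
L(-1) + 24*(-4) = 1/2 + 24*(-4) = 1/2 - 96 = -191/2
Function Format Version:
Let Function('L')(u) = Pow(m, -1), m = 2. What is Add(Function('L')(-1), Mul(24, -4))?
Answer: Rational(-191, 2) ≈ -95.500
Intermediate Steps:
Function('L')(u) = Rational(1, 2) (Function('L')(u) = Pow(2, -1) = Rational(1, 2))
Add(Function('L')(-1), Mul(24, -4)) = Add(Rational(1, 2), Mul(24, -4)) = Add(Rational(1, 2), -96) = Rational(-191, 2)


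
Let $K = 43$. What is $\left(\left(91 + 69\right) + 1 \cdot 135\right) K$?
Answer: $12685$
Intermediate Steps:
$\left(\left(91 + 69\right) + 1 \cdot 135\right) K = \left(\left(91 + 69\right) + 1 \cdot 135\right) 43 = \left(160 + 135\right) 43 = 295 \cdot 43 = 12685$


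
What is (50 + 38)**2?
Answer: 7744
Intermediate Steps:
(50 + 38)**2 = 88**2 = 7744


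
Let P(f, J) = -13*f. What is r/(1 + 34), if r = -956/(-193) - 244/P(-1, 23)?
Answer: -4952/12545 ≈ -0.39474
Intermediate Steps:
r = -34664/2509 (r = -956/(-193) - 244/((-13*(-1))) = -956*(-1/193) - 244/13 = 956/193 - 244*1/13 = 956/193 - 244/13 = -34664/2509 ≈ -13.816)
r/(1 + 34) = -34664/2509/(1 + 34) = -34664/2509/35 = (1/35)*(-34664/2509) = -4952/12545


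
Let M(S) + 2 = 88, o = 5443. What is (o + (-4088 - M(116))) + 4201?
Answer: 5470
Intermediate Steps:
M(S) = 86 (M(S) = -2 + 88 = 86)
(o + (-4088 - M(116))) + 4201 = (5443 + (-4088 - 1*86)) + 4201 = (5443 + (-4088 - 86)) + 4201 = (5443 - 4174) + 4201 = 1269 + 4201 = 5470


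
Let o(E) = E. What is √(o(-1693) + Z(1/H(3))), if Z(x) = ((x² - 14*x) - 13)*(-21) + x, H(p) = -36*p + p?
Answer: 4*I*√108934/35 ≈ 37.72*I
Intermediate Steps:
H(p) = -35*p
Z(x) = 273 - 21*x² + 295*x (Z(x) = (-13 + x² - 14*x)*(-21) + x = (273 - 21*x² + 294*x) + x = 273 - 21*x² + 295*x)
√(o(-1693) + Z(1/H(3))) = √(-1693 + (273 - 21*(1/(-35*3))² + 295/((-35*3)))) = √(-1693 + (273 - 21*(1/(-105))² + 295/(-105))) = √(-1693 + (273 - 21*(-1/105)² + 295*(-1/105))) = √(-1693 + (273 - 21*1/11025 - 59/21)) = √(-1693 + (273 - 1/525 - 59/21)) = √(-1693 + 47283/175) = √(-248992/175) = 4*I*√108934/35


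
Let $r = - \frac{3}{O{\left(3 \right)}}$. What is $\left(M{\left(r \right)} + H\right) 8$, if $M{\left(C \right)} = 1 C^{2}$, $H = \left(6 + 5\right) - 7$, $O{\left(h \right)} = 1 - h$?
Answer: $50$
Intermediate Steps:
$H = 4$ ($H = 11 - 7 = 4$)
$r = \frac{3}{2}$ ($r = - \frac{3}{1 - 3} = - \frac{3}{-2} = \left(-3\right) \left(- \frac{1}{2}\right) = \frac{3}{2} \approx 1.5$)
$M{\left(C \right)} = C^{2}$
$\left(M{\left(r \right)} + H\right) 8 = \left(\left(\frac{3}{2}\right)^{2} + 4\right) 8 = \left(\frac{9}{4} + 4\right) 8 = \frac{25}{4} \cdot 8 = 50$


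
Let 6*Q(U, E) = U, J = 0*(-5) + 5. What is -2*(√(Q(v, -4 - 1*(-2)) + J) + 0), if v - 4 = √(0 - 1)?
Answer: -√(204 + 6*I)/3 ≈ -4.7615 - 0.070006*I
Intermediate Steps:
v = 4 + I (v = 4 + √(0 - 1) = 4 + √(-1) = 4 + I ≈ 4.0 + 1.0*I)
J = 5 (J = 0 + 5 = 5)
Q(U, E) = U/6
-2*(√(Q(v, -4 - 1*(-2)) + J) + 0) = -2*(√((4 + I)/6 + 5) + 0) = -2*(√((⅔ + I/6) + 5) + 0) = -2*(√(17/3 + I/6) + 0) = -2*√(17/3 + I/6)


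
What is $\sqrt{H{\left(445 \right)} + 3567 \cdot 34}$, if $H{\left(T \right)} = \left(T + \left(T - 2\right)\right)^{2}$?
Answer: $\sqrt{909822} \approx 953.85$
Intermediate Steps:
$H{\left(T \right)} = \left(-2 + 2 T\right)^{2}$ ($H{\left(T \right)} = \left(T + \left(T - 2\right)\right)^{2} = \left(T + \left(-2 + T\right)\right)^{2} = \left(-2 + 2 T\right)^{2}$)
$\sqrt{H{\left(445 \right)} + 3567 \cdot 34} = \sqrt{4 \left(-1 + 445\right)^{2} + 3567 \cdot 34} = \sqrt{4 \cdot 444^{2} + 121278} = \sqrt{4 \cdot 197136 + 121278} = \sqrt{788544 + 121278} = \sqrt{909822}$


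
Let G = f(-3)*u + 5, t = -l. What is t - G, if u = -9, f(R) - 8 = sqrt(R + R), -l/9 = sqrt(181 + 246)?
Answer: 67 + 9*sqrt(427) + 9*I*sqrt(6) ≈ 252.98 + 22.045*I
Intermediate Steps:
l = -9*sqrt(427) (l = -9*sqrt(181 + 246) = -9*sqrt(427) ≈ -185.98)
f(R) = 8 + sqrt(2)*sqrt(R) (f(R) = 8 + sqrt(R + R) = 8 + sqrt(2*R) = 8 + sqrt(2)*sqrt(R))
t = 9*sqrt(427) (t = -(-9)*sqrt(427) = 9*sqrt(427) ≈ 185.98)
G = -67 - 9*I*sqrt(6) (G = (8 + sqrt(2)*sqrt(-3))*(-9) + 5 = (8 + sqrt(2)*(I*sqrt(3)))*(-9) + 5 = (8 + I*sqrt(6))*(-9) + 5 = (-72 - 9*I*sqrt(6)) + 5 = -67 - 9*I*sqrt(6) ≈ -67.0 - 22.045*I)
t - G = 9*sqrt(427) - (-67 - 9*I*sqrt(6)) = 9*sqrt(427) + (67 + 9*I*sqrt(6)) = 67 + 9*sqrt(427) + 9*I*sqrt(6)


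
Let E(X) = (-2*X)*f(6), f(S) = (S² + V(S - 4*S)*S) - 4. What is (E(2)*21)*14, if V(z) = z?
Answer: 89376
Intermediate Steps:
f(S) = -4 - 2*S² (f(S) = (S² + (S - 4*S)*S) - 4 = (S² + (-3*S)*S) - 4 = (S² - 3*S²) - 4 = -2*S² - 4 = -4 - 2*S²)
E(X) = 152*X (E(X) = (-2*X)*(-4 - 2*6²) = (-2*X)*(-4 - 2*36) = (-2*X)*(-4 - 72) = -2*X*(-76) = 152*X)
(E(2)*21)*14 = ((152*2)*21)*14 = (304*21)*14 = 6384*14 = 89376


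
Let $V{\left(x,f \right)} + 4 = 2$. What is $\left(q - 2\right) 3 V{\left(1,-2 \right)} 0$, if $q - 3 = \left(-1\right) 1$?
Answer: $0$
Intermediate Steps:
$q = 2$ ($q = 3 - 1 = 2$)
$V{\left(x,f \right)} = -2$ ($V{\left(x,f \right)} = -4 + 2 = -2$)
$\left(q - 2\right) 3 V{\left(1,-2 \right)} 0 = \left(2 - 2\right) 3 \left(-2\right) 0 = 0 \cdot 3 \left(-2\right) 0 = 0 \left(-2\right) 0 = 0 \cdot 0 = 0$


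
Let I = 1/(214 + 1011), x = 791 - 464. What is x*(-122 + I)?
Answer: -48869823/1225 ≈ -39894.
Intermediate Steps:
x = 327
I = 1/1225 ≈ 0.00081633
x*(-122 + I) = 327*(-122 + 1/1225) = 327*(-149449/1225) = -48869823/1225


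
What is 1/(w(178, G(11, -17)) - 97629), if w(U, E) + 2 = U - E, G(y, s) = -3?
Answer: -1/97450 ≈ -1.0262e-5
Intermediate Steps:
w(U, E) = -2 + U - E (w(U, E) = -2 + (U - E) = -2 + U - E)
1/(w(178, G(11, -17)) - 97629) = 1/((-2 + 178 - 1*(-3)) - 97629) = 1/((-2 + 178 + 3) - 97629) = 1/(179 - 97629) = 1/(-97450) = -1/97450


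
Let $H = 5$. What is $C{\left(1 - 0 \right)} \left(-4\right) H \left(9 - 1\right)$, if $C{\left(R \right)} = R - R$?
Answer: $0$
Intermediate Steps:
$C{\left(R \right)} = 0$
$C{\left(1 - 0 \right)} \left(-4\right) H \left(9 - 1\right) = 0 \left(-4\right) 5 \left(9 - 1\right) = 0 \cdot 5 \cdot 8 = 0 \cdot 8 = 0$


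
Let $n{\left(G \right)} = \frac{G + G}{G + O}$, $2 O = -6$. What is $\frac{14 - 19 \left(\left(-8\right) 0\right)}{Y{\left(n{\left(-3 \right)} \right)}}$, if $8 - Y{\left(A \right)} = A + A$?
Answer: $\frac{7}{3} \approx 2.3333$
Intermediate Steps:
$O = -3$ ($O = \frac{1}{2} \left(-6\right) = -3$)
$n{\left(G \right)} = \frac{2 G}{-3 + G}$ ($n{\left(G \right)} = \frac{G + G}{G - 3} = \frac{2 G}{-3 + G}$)
$Y{\left(A \right)} = 8 - 2 A$ ($Y{\left(A \right)} = 8 - \left(A + A\right) = 8 - 2 A$)
$\frac{14 - 19 \left(\left(-8\right) 0\right)}{Y{\left(n{\left(-3 \right)} \right)}} = \frac{14 - 19 \left(\left(-8\right) 0\right)}{8 - 2 \cdot 2 \left(-3\right) \frac{1}{-3 - 3}} = \frac{14 - 0}{8 - 2 \cdot 2 \left(-3\right) \frac{1}{-6}} = \frac{14 + 0}{8 - 2 \cdot 2 \left(-3\right) \left(- \frac{1}{6}\right)} = \frac{14}{8 - 2} = \frac{14}{6} = 14 \cdot \frac{1}{6} = \frac{7}{3}$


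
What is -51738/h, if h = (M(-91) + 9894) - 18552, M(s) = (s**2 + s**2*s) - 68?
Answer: 25869/377008 ≈ 0.068617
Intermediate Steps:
M(s) = -68 + s**2 + s**3 (M(s) = (s**2 + s**3) - 68 = -68 + s**2 + s**3)
h = -754016 (h = ((-68 + (-91)**2 + (-91)**3) + 9894) - 18552 = ((-68 + 8281 - 753571) + 9894) - 18552 = (-745358 + 9894) - 18552 = -735464 - 18552 = -754016)
-51738/h = -51738/(-754016) = -51738*(-1/754016) = 25869/377008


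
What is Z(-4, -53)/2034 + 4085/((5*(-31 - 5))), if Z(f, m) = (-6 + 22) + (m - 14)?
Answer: -92423/4068 ≈ -22.720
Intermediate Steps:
Z(f, m) = 2 + m (Z(f, m) = 16 + (-14 + m) = 2 + m)
Z(-4, -53)/2034 + 4085/((5*(-31 - 5))) = (2 - 53)/2034 + 4085/((5*(-31 - 5))) = -51*1/2034 + 4085/((5*(-36))) = -17/678 + 4085/(-180) = -17/678 + 4085*(-1/180) = -17/678 - 817/36 = -92423/4068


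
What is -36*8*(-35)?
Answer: 10080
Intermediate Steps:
-36*8*(-35) = -288*(-35) = 10080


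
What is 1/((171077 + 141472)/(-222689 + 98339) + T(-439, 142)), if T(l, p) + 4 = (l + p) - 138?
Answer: -41450/18300733 ≈ -0.0022649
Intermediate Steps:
T(l, p) = -142 + l + p (T(l, p) = -4 + ((l + p) - 138) = -4 + (-138 + l + p) = -142 + l + p)
1/((171077 + 141472)/(-222689 + 98339) + T(-439, 142)) = 1/((171077 + 141472)/(-222689 + 98339) + (-142 - 439 + 142)) = 1/(312549/(-124350) - 439) = 1/(312549*(-1/124350) - 439) = 1/(-104183/41450 - 439) = 1/(-18300733/41450) = -41450/18300733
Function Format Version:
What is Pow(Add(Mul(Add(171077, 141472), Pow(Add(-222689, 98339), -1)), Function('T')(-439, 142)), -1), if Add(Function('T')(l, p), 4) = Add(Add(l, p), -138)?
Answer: Rational(-41450, 18300733) ≈ -0.0022649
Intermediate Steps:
Function('T')(l, p) = Add(-142, l, p) (Function('T')(l, p) = Add(-4, Add(Add(l, p), -138)) = Add(-4, Add(-138, l, p)) = Add(-142, l, p))
Pow(Add(Mul(Add(171077, 141472), Pow(Add(-222689, 98339), -1)), Function('T')(-439, 142)), -1) = Pow(Add(Mul(Add(171077, 141472), Pow(Add(-222689, 98339), -1)), Add(-142, -439, 142)), -1) = Pow(Add(Mul(312549, Pow(-124350, -1)), -439), -1) = Pow(Add(Mul(312549, Rational(-1, 124350)), -439), -1) = Pow(Add(Rational(-104183, 41450), -439), -1) = Pow(Rational(-18300733, 41450), -1) = Rational(-41450, 18300733)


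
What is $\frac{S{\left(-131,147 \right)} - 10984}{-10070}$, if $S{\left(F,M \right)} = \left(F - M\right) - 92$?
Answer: $\frac{5677}{5035} \approx 1.1275$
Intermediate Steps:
$S{\left(F,M \right)} = -92 + F - M$ ($S{\left(F,M \right)} = \left(F - M\right) - 92 = -92 + F - M$)
$\frac{S{\left(-131,147 \right)} - 10984}{-10070} = \frac{\left(-92 - 131 - 147\right) - 10984}{-10070} = \left(\left(-92 - 131 - 147\right) - 10984\right) \left(- \frac{1}{10070}\right) = \left(-370 - 10984\right) \left(- \frac{1}{10070}\right) = \left(-11354\right) \left(- \frac{1}{10070}\right) = \frac{5677}{5035}$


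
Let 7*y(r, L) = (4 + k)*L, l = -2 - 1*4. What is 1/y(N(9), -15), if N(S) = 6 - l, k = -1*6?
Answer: 7/30 ≈ 0.23333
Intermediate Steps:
l = -6 (l = -2 - 4 = -6)
k = -6
N(S) = 12 (N(S) = 6 - 1*(-6) = 6 + 6 = 12)
y(r, L) = -2*L/7 (y(r, L) = ((4 - 6)*L)/7 = (-2*L)/7 = -2*L/7)
1/y(N(9), -15) = 1/(-2/7*(-15)) = 1/(30/7) = 7/30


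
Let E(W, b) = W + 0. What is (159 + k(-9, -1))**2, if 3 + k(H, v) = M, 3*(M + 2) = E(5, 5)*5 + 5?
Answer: 26896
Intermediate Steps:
E(W, b) = W
M = 8 (M = -2 + (5*5 + 5)/3 = -2 + (25 + 5)/3 = -2 + (1/3)*30 = -2 + 10 = 8)
k(H, v) = 5 (k(H, v) = -3 + 8 = 5)
(159 + k(-9, -1))**2 = (159 + 5)**2 = 164**2 = 26896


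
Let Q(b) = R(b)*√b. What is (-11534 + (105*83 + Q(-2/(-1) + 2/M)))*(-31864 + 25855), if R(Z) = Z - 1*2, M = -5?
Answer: 16939371 + 24036*√10/25 ≈ 1.6942e+7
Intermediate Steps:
R(Z) = -2 + Z (R(Z) = Z - 2 = -2 + Z)
Q(b) = √b*(-2 + b) (Q(b) = (-2 + b)*√b = √b*(-2 + b))
(-11534 + (105*83 + Q(-2/(-1) + 2/M)))*(-31864 + 25855) = (-11534 + (105*83 + √(-2/(-1) + 2/(-5))*(-2 + (-2/(-1) + 2/(-5)))))*(-31864 + 25855) = (-11534 + (8715 + √(-2*(-1) + 2*(-⅕))*(-2 + (-2*(-1) + 2*(-⅕)))))*(-6009) = (-11534 + (8715 + √(2 - ⅖)*(-2 + (2 - ⅖))))*(-6009) = (-11534 + (8715 + √(8/5)*(-2 + 8/5)))*(-6009) = (-11534 + (8715 + (2*√10/5)*(-⅖)))*(-6009) = (-11534 + (8715 - 4*√10/25))*(-6009) = (-2819 - 4*√10/25)*(-6009) = 16939371 + 24036*√10/25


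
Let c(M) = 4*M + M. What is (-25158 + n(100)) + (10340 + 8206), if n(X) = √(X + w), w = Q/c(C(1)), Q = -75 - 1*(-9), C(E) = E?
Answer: -6612 + √2170/5 ≈ -6602.7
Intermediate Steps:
Q = -66 (Q = -75 + 9 = -66)
c(M) = 5*M
w = -66/5 (w = -66/(5*1) = -66/5 ≈ -13.200)
n(X) = √(-66/5 + X) (n(X) = √(X - 66/5) = √(-66/5 + X))
(-25158 + n(100)) + (10340 + 8206) = (-25158 + √(-330 + 25*100)/5) + (10340 + 8206) = (-25158 + √(-330 + 2500)/5) + 18546 = (-25158 + √2170/5) + 18546 = -6612 + √2170/5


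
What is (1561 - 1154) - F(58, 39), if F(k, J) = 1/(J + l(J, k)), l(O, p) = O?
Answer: 31745/78 ≈ 406.99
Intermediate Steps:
F(k, J) = 1/(2*J) (F(k, J) = 1/(J + J) = 1/(2*J))
(1561 - 1154) - F(58, 39) = (1561 - 1154) - 1/(2*39) = 407 - 1/(2*39) = 407 - 1*1/78 = 407 - 1/78 = 31745/78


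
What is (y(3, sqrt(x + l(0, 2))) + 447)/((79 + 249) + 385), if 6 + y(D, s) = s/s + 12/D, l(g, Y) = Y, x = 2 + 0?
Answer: 446/713 ≈ 0.62553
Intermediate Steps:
x = 2
y(D, s) = -5 + 12/D (y(D, s) = -6 + (s/s + 12/D) = -6 + (1 + 12/D) = -5 + 12/D)
(y(3, sqrt(x + l(0, 2))) + 447)/((79 + 249) + 385) = ((-5 + 12/3) + 447)/((79 + 249) + 385) = ((-5 + 12*(1/3)) + 447)/(328 + 385) = ((-5 + 4) + 447)/713 = (-1 + 447)*(1/713) = 446*(1/713) = 446/713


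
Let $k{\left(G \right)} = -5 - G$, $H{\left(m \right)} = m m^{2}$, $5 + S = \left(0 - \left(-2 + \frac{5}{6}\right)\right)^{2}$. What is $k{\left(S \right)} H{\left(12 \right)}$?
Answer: $-2352$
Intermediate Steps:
$S = - \frac{131}{36}$ ($S = -5 + \left(0 - \left(-2 + \frac{5}{6}\right)\right)^{2} = -5 + \left(0 - - \frac{7}{6}\right)^{2} = -5 + \left(0 + \left(- \frac{5}{6} + 2\right)\right)^{2} = -5 + \left(0 + \frac{7}{6}\right)^{2} = -5 + \left(\frac{7}{6}\right)^{2} = -5 + \frac{49}{36} = - \frac{131}{36} \approx -3.6389$)
$H{\left(m \right)} = m^{3}$
$k{\left(S \right)} H{\left(12 \right)} = \left(-5 - - \frac{131}{36}\right) 12^{3} = \left(-5 + \frac{131}{36}\right) 1728 = \left(- \frac{49}{36}\right) 1728 = -2352$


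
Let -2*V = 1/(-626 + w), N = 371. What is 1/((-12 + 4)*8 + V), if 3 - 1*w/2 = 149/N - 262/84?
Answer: -1368022/87552295 ≈ -0.015625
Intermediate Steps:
w = 12727/1113 (w = 6 - 2*(149/371 - 262/84) = 6 - 2*(149*(1/371) - 262*1/84) = 6 - 2*(149/371 - 131/42) = 6 - 2*(-6049/2226) = 6 + 6049/1113 = 12727/1113 ≈ 11.435)
V = 1113/1368022 (V = -1/(2*(-626 + 12727/1113)) = -1/(2*(-684011/1113)) = -½*(-1113/684011) = 1113/1368022 ≈ 0.00081358)
1/((-12 + 4)*8 + V) = 1/((-12 + 4)*8 + 1113/1368022) = 1/(-8*8 + 1113/1368022) = 1/(-64 + 1113/1368022) = 1/(-87552295/1368022) = -1368022/87552295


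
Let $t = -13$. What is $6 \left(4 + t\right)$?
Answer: $-54$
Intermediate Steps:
$6 \left(4 + t\right) = 6 \left(4 - 13\right) = 6 \left(-9\right) = -54$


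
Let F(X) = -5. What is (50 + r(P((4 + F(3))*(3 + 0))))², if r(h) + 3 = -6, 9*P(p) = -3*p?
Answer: 1681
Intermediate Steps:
P(p) = -p/3 (P(p) = (-3*p)/9 = -p/3)
r(h) = -9 (r(h) = -3 - 6 = -9)
(50 + r(P((4 + F(3))*(3 + 0))))² = (50 - 9)² = 41² = 1681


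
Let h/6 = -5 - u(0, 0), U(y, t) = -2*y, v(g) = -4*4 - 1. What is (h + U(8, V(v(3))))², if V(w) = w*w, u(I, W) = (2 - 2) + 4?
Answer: 4900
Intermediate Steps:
u(I, W) = 4 (u(I, W) = 0 + 4 = 4)
v(g) = -17 (v(g) = -16 - 1 = -17)
V(w) = w²
h = -54 (h = 6*(-5 - 1*4) = 6*(-5 - 4) = 6*(-9) = -54)
(h + U(8, V(v(3))))² = (-54 - 2*8)² = (-54 - 16)² = (-70)² = 4900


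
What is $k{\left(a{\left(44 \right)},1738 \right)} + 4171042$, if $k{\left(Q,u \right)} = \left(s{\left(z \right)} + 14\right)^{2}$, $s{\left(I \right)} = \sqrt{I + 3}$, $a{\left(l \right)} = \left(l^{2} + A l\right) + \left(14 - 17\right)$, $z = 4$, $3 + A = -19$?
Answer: $4171245 + 28 \sqrt{7} \approx 4.1713 \cdot 10^{6}$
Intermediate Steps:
$A = -22$ ($A = -3 - 19 = -22$)
$a{\left(l \right)} = -3 + l^{2} - 22 l$ ($a{\left(l \right)} = \left(l^{2} - 22 l\right) + \left(14 - 17\right) = \left(l^{2} - 22 l\right) - 3 = -3 + l^{2} - 22 l$)
$s{\left(I \right)} = \sqrt{3 + I}$
$k{\left(Q,u \right)} = \left(14 + \sqrt{7}\right)^{2}$ ($k{\left(Q,u \right)} = \left(\sqrt{3 + 4} + 14\right)^{2} = \left(\sqrt{7} + 14\right)^{2} = \left(14 + \sqrt{7}\right)^{2}$)
$k{\left(a{\left(44 \right)},1738 \right)} + 4171042 = \left(14 + \sqrt{7}\right)^{2} + 4171042 = 4171042 + \left(14 + \sqrt{7}\right)^{2}$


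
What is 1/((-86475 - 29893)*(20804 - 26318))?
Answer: 1/641653152 ≈ 1.5585e-9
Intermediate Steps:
1/((-86475 - 29893)*(20804 - 26318)) = 1/(-116368*(-5514)) = -1/116368*(-1/5514) = 1/641653152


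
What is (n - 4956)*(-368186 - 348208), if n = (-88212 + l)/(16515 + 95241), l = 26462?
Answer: 33069014851957/9313 ≈ 3.5508e+9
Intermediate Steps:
n = -30875/55878 (n = (-88212 + 26462)/(16515 + 95241) = -61750/111756 = -61750*1/111756 = -30875/55878 ≈ -0.55254)
(n - 4956)*(-368186 - 348208) = (-30875/55878 - 4956)*(-368186 - 348208) = -276962243/55878*(-716394) = 33069014851957/9313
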